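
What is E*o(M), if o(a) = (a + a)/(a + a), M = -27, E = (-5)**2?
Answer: 25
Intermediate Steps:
E = 25
o(a) = 1 (o(a) = (2*a)/((2*a)) = (2*a)*(1/(2*a)) = 1)
E*o(M) = 25*1 = 25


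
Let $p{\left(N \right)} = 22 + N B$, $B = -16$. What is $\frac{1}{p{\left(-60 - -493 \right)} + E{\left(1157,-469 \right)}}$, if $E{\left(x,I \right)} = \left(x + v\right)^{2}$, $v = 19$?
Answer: $\frac{1}{1376070} \approx 7.2671 \cdot 10^{-7}$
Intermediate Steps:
$E{\left(x,I \right)} = \left(19 + x\right)^{2}$ ($E{\left(x,I \right)} = \left(x + 19\right)^{2} = \left(19 + x\right)^{2}$)
$p{\left(N \right)} = 22 - 16 N$ ($p{\left(N \right)} = 22 + N \left(-16\right) = 22 - 16 N$)
$\frac{1}{p{\left(-60 - -493 \right)} + E{\left(1157,-469 \right)}} = \frac{1}{\left(22 - 16 \left(-60 - -493\right)\right) + \left(19 + 1157\right)^{2}} = \frac{1}{\left(22 - 16 \left(-60 + 493\right)\right) + 1176^{2}} = \frac{1}{\left(22 - 6928\right) + 1382976} = \frac{1}{-6906 + 1382976} = \frac{1}{1376070}$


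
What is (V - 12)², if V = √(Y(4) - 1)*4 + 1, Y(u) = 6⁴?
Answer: 20841 - 88*√1295 ≈ 17674.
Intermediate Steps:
Y(u) = 1296
V = 1 + 4*√1295 (V = √(1296 - 1)*4 + 1 = √1295*4 + 1 = 4*√1295 + 1 = 1 + 4*√1295 ≈ 144.94)
(V - 12)² = ((1 + 4*√1295) - 12)² = (-11 + 4*√1295)²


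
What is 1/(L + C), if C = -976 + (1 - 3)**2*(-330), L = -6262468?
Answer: -1/6264764 ≈ -1.5962e-7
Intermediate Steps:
C = -2296 (C = -976 + (-2)**2*(-330) = -976 + 4*(-330) = -976 - 1320 = -2296)
1/(L + C) = 1/(-6262468 - 2296) = 1/(-6264764) = -1/6264764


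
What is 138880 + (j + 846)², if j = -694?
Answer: 161984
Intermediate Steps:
138880 + (j + 846)² = 138880 + (-694 + 846)² = 138880 + 152² = 138880 + 23104 = 161984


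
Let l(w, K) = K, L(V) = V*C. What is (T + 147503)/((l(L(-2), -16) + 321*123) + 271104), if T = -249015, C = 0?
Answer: -101512/310571 ≈ -0.32686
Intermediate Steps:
L(V) = 0 (L(V) = V*0 = 0)
(T + 147503)/((l(L(-2), -16) + 321*123) + 271104) = (-249015 + 147503)/((-16 + 321*123) + 271104) = -101512/((-16 + 39483) + 271104) = -101512/(39467 + 271104) = -101512/310571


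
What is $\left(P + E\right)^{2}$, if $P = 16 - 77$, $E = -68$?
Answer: $16641$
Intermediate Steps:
$P = -61$ ($P = 16 - 77 = -61$)
$\left(P + E\right)^{2} = \left(-61 - 68\right)^{2} = \left(-129\right)^{2} = 16641$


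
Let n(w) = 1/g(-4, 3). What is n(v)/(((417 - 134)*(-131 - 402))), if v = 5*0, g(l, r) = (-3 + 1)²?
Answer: -1/603356 ≈ -1.6574e-6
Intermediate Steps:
g(l, r) = 4 (g(l, r) = (-2)² = 4)
v = 0
n(w) = ¼ (n(w) = 1/4 = ¼)
n(v)/(((417 - 134)*(-131 - 402))) = 1/(4*(((417 - 134)*(-131 - 402)))) = 1/(4*((283*(-533)))) = (¼)/(-150839) = (¼)*(-1/150839) = -1/603356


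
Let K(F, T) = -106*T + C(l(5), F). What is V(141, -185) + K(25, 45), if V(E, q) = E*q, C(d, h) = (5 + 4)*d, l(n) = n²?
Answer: -30630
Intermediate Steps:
C(d, h) = 9*d
K(F, T) = 225 - 106*T (K(F, T) = -106*T + 9*5² = -106*T + 9*25 = -106*T + 225 = 225 - 106*T)
V(141, -185) + K(25, 45) = 141*(-185) + (225 - 106*45) = -26085 + (225 - 4770) = -26085 - 4545 = -30630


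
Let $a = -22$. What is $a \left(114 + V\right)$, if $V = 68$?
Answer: $-4004$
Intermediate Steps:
$a \left(114 + V\right) = - 22 \left(114 + 68\right) = \left(-22\right) 182 = -4004$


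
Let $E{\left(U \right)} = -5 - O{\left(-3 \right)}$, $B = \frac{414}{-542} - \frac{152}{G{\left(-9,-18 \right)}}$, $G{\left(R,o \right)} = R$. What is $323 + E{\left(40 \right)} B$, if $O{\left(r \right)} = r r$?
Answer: $\frac{237191}{2439} \approx 97.249$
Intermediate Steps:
$O{\left(r \right)} = r^{2}$
$B = \frac{39329}{2439}$ ($B = \frac{414}{-542} - \frac{152}{-9} = 414 \left(- \frac{1}{542}\right) - - \frac{152}{9} = - \frac{207}{271} + \frac{152}{9} = \frac{39329}{2439} \approx 16.125$)
$E{\left(U \right)} = -14$ ($E{\left(U \right)} = -5 - \left(-3\right)^{2} = -5 - 9 = -14$)
$323 + E{\left(40 \right)} B = 323 - \frac{550606}{2439} = \frac{237191}{2439}$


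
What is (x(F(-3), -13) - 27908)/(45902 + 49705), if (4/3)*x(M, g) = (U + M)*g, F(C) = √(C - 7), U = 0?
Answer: -27908/95607 - 13*I*√10/127476 ≈ -0.2919 - 0.00032249*I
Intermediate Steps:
F(C) = √(-7 + C)
x(M, g) = 3*M*g/4 (x(M, g) = 3*((0 + M)*g)/4 = 3*(M*g)/4 = 3*M*g/4)
(x(F(-3), -13) - 27908)/(45902 + 49705) = ((¾)*√(-7 - 3)*(-13) - 27908)/(45902 + 49705) = ((¾)*√(-10)*(-13) - 27908)/95607 = ((¾)*(I*√10)*(-13) - 27908)*(1/95607) = (-39*I*√10/4 - 27908)*(1/95607) = (-27908 - 39*I*√10/4)*(1/95607) = -27908/95607 - 13*I*√10/127476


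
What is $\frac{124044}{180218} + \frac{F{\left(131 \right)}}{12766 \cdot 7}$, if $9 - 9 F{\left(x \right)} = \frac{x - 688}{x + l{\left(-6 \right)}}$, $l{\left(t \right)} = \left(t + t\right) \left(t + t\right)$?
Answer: $\frac{6858868935694}{9964746566775} \approx 0.68831$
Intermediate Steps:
$l{\left(t \right)} = 4 t^{2}$ ($l{\left(t \right)} = 2 t 2 t = 4 t^{2}$)
$F{\left(x \right)} = 1 - \frac{-688 + x}{9 \left(144 + x\right)}$ ($F{\left(x \right)} = 1 - \frac{\left(x - 688\right) \frac{1}{x + 4 \left(-6\right)^{2}}}{9} = 1 - \frac{\left(-688 + x\right) \frac{1}{x + 4 \cdot 36}}{9} = 1 - \frac{\left(-688 + x\right) \frac{1}{x + 144}}{9} = 1 - \frac{\left(-688 + x\right) \frac{1}{144 + x}}{9} = 1 - \frac{\frac{1}{144 + x} \left(-688 + x\right)}{9} = 1 - \frac{-688 + x}{9 \left(144 + x\right)}$)
$\frac{124044}{180218} + \frac{F{\left(131 \right)}}{12766 \cdot 7} = \frac{124044}{180218} + \frac{\frac{8}{9} \frac{1}{144 + 131} \left(248 + 131\right)}{12766 \cdot 7} = 124044 \cdot \frac{1}{180218} + \frac{\frac{8}{9} \cdot \frac{1}{275} \cdot 379}{89362} = \frac{62022}{90109} + \frac{8}{9} \cdot \frac{1}{275} \cdot 379 \cdot \frac{1}{89362} = \frac{62022}{90109} + \frac{3032}{2475} \cdot \frac{1}{89362} = \frac{62022}{90109} + \frac{1516}{110585475} = \frac{6858868935694}{9964746566775}$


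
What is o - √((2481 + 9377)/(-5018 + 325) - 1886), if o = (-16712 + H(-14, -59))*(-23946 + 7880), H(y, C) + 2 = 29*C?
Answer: 296016050 - 2*I*√28804282/247 ≈ 2.9602e+8 - 43.457*I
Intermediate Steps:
H(y, C) = -2 + 29*C
o = 296016050 (o = (-16712 + (-2 + 29*(-59)))*(-23946 + 7880) = (-16712 + (-2 - 1711))*(-16066) = (-16712 - 1713)*(-16066) = -18425*(-16066) = 296016050)
o - √((2481 + 9377)/(-5018 + 325) - 1886) = 296016050 - √((2481 + 9377)/(-5018 + 325) - 1886) = 296016050 - √(11858/(-4693) - 1886) = 296016050 - √(11858*(-1/4693) - 1886) = 296016050 - √(-11858/4693 - 1886) = 296016050 - √(-8862856/4693) = 296016050 - 2*I*√28804282/247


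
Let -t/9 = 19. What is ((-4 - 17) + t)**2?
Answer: 36864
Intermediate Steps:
t = -171 (t = -9*19 = -171)
((-4 - 17) + t)**2 = ((-4 - 17) - 171)**2 = (-21 - 171)**2 = (-192)**2 = 36864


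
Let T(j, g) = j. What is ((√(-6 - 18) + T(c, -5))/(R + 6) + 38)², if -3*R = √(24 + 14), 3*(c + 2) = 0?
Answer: 4*(339 - 19*√38 + 3*I*√6)²/(18 - √38)² ≈ 1404.2 + 93.115*I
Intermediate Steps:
c = -2 (c = -2 + (⅓)*0 = -2 + 0 = -2)
R = -√38/3 (R = -√(24 + 14)/3 = -√38/3 ≈ -2.0548)
((√(-6 - 18) + T(c, -5))/(R + 6) + 38)² = ((√(-6 - 18) - 2)/(-√38/3 + 6) + 38)² = ((√(-24) - 2)/(6 - √38/3) + 38)² = ((2*I*√6 - 2)/(6 - √38/3) + 38)² = ((-2 + 2*I*√6)/(6 - √38/3) + 38)² = (38 + (-2 + 2*I*√6)/(6 - √38/3))²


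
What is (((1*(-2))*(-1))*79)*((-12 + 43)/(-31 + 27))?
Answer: -2449/2 ≈ -1224.5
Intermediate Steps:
(((1*(-2))*(-1))*79)*((-12 + 43)/(-31 + 27)) = (-2*(-1)*79)*(31/(-4)) = (2*79)*(31*(-1/4)) = 158*(-31/4) = -2449/2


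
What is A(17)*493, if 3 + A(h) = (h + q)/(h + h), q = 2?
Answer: -2407/2 ≈ -1203.5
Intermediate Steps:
A(h) = -3 + (2 + h)/(2*h) (A(h) = -3 + (h + 2)/(h + h) = -3 + (2 + h)/((2*h)) = -3 + (2 + h)*(1/(2*h)) = -3 + (2 + h)/(2*h))
A(17)*493 = (-5/2 + 1/17)*493 = -83/34*493 = -2407/2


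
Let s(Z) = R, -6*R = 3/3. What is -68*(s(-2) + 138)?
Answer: -28118/3 ≈ -9372.7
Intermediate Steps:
R = -1/6 (R = -1/(2*3) = -1/6*1 = -1/6 ≈ -0.16667)
s(Z) = -1/6
-68*(s(-2) + 138) = -68*(-1/6 + 138) = -68*827/6 = -28118/3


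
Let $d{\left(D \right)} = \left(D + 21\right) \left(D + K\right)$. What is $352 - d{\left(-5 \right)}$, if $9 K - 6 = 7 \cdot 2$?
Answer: $\frac{3568}{9} \approx 396.44$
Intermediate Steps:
$K = \frac{20}{9}$ ($K = \frac{2}{3} + \frac{7 \cdot 2}{9} = \frac{2}{3} + \frac{1}{9} \cdot 14 = \frac{2}{3} + \frac{14}{9} = \frac{20}{9} \approx 2.2222$)
$d{\left(D \right)} = \left(21 + D\right) \left(\frac{20}{9} + D\right)$ ($d{\left(D \right)} = \left(D + 21\right) \left(D + \frac{20}{9}\right) = \left(21 + D\right) \left(\frac{20}{9} + D\right)$)
$352 - d{\left(-5 \right)} = 352 - \left(\frac{140}{3} + \left(-5\right)^{2} + \frac{209}{9} \left(-5\right)\right) = 352 - \left(\frac{140}{3} + 25 - \frac{1045}{9}\right) = 352 - - \frac{400}{9} = 352 + \frac{400}{9} = \frac{3568}{9}$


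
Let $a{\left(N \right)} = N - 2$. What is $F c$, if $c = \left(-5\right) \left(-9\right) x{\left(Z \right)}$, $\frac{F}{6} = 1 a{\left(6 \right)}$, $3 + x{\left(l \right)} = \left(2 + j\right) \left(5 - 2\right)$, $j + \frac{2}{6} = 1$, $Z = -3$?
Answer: $5400$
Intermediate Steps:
$j = \frac{2}{3}$ ($j = - \frac{1}{3} + 1 = \frac{2}{3} \approx 0.66667$)
$a{\left(N \right)} = -2 + N$ ($a{\left(N \right)} = N - 2 = -2 + N$)
$x{\left(l \right)} = 5$ ($x{\left(l \right)} = -3 + \left(2 + \frac{2}{3}\right) \left(5 - 2\right) = -3 + \frac{8}{3} \cdot 3 = -3 + 8 = 5$)
$F = 24$ ($F = 6 \cdot 1 \left(-2 + 6\right) = 6 \cdot 1 \cdot 4 = 6 \cdot 4 = 24$)
$c = 225$ ($c = \left(-5\right) \left(-9\right) 5 = 45 \cdot 5 = 225$)
$F c = 24 \cdot 225 = 5400$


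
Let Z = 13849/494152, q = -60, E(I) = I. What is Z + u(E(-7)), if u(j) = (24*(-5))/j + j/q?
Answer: 896981107/51885960 ≈ 17.288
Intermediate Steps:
Z = 13849/494152 (Z = 13849*(1/494152) = 13849/494152 ≈ 0.028026)
u(j) = -120/j - j/60 (u(j) = (24*(-5))/j + j/(-60) = -120/j + j*(-1/60) = -120/j - j/60)
Z + u(E(-7)) = 13849/494152 + (-120/(-7) - 1/60*(-7)) = 13849/494152 + (-120*(-⅐) + 7/60) = 13849/494152 + (120/7 + 7/60) = 13849/494152 + 7249/420 = 896981107/51885960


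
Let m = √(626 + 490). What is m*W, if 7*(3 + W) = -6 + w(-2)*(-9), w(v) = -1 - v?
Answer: -216*√31/7 ≈ -171.81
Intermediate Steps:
W = -36/7 (W = -3 + (-6 + (-1 - 1*(-2))*(-9))/7 = -3 + (-6 + (-1 + 2)*(-9))/7 = -3 + (-6 + 1*(-9))/7 = -3 + (-6 - 9)/7 = -3 + (⅐)*(-15) = -3 - 15/7 = -36/7 ≈ -5.1429)
m = 6*√31 (m = √1116 = 6*√31 ≈ 33.407)
m*W = (6*√31)*(-36/7) = -216*√31/7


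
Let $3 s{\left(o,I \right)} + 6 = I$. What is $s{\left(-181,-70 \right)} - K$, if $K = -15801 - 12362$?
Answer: $\frac{84413}{3} \approx 28138.0$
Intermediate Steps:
$s{\left(o,I \right)} = -2 + \frac{I}{3}$
$K = -28163$
$s{\left(-181,-70 \right)} - K = \left(-2 + \frac{1}{3} \left(-70\right)\right) - -28163 = \left(-2 - \frac{70}{3}\right) + 28163 = - \frac{76}{3} + 28163 = \frac{84413}{3}$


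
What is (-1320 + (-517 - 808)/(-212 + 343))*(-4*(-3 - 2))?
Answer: -3484900/131 ≈ -26602.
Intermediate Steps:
(-1320 + (-517 - 808)/(-212 + 343))*(-4*(-3 - 2)) = (-1320 - 1325/131)*(-4*(-5)) = (-1320 - 1325*1/131)*20 = (-1320 - 1325/131)*20 = -174245/131*20 = -3484900/131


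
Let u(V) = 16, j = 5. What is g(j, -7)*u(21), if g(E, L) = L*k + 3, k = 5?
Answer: -512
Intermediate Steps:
g(E, L) = 3 + 5*L (g(E, L) = L*5 + 3 = 5*L + 3 = 3 + 5*L)
g(j, -7)*u(21) = (3 + 5*(-7))*16 = (3 - 35)*16 = -32*16 = -512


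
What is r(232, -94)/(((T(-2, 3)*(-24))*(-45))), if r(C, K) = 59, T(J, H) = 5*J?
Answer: -59/10800 ≈ -0.0054630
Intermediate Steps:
r(232, -94)/(((T(-2, 3)*(-24))*(-45))) = 59/((((5*(-2))*(-24))*(-45))) = 59/((-10*(-24)*(-45))) = 59/((240*(-45))) = 59/(-10800) = 59*(-1/10800) = -59/10800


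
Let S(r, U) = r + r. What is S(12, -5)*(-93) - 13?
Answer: -2245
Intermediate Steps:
S(r, U) = 2*r
S(12, -5)*(-93) - 13 = (2*12)*(-93) - 13 = 24*(-93) - 13 = -2232 - 13 = -2245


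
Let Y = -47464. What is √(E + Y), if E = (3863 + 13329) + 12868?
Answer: 2*I*√4351 ≈ 131.92*I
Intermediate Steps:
E = 30060 (E = 17192 + 12868 = 30060)
√(E + Y) = √(30060 - 47464) = √(-17404) = 2*I*√4351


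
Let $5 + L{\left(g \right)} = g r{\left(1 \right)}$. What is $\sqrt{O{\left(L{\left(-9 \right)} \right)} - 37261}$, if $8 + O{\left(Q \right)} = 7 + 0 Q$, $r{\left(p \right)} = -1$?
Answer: $i \sqrt{37262} \approx 193.03 i$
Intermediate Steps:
$L{\left(g \right)} = -5 - g$ ($L{\left(g \right)} = -5 + g \left(-1\right) = -5 - g$)
$O{\left(Q \right)} = -1$ ($O{\left(Q \right)} = -8 + \left(7 + 0 Q\right) = -8 + \left(7 + 0\right) = -8 + 7 = -1$)
$\sqrt{O{\left(L{\left(-9 \right)} \right)} - 37261} = \sqrt{-1 - 37261} = \sqrt{-37262} = i \sqrt{37262}$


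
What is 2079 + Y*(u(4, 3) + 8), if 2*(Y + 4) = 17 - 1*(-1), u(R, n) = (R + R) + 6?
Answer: 2189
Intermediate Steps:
u(R, n) = 6 + 2*R (u(R, n) = 2*R + 6 = 6 + 2*R)
Y = 5 (Y = -4 + (17 - 1*(-1))/2 = -4 + (17 + 1)/2 = -4 + (½)*18 = -4 + 9 = 5)
2079 + Y*(u(4, 3) + 8) = 2079 + 5*((6 + 2*4) + 8) = 2079 + 5*((6 + 8) + 8) = 2079 + 5*(14 + 8) = 2079 + 5*22 = 2079 + 110 = 2189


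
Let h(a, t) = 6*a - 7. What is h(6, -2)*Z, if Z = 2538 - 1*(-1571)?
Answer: 119161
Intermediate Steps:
h(a, t) = -7 + 6*a
Z = 4109 (Z = 2538 + 1571 = 4109)
h(6, -2)*Z = (-7 + 6*6)*4109 = (-7 + 36)*4109 = 29*4109 = 119161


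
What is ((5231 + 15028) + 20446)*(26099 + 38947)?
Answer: 2647697430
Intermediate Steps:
((5231 + 15028) + 20446)*(26099 + 38947) = (20259 + 20446)*65046 = 40705*65046 = 2647697430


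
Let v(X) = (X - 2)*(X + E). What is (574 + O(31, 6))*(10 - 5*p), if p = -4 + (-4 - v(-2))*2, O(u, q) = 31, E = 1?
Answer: 66550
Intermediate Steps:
v(X) = (1 + X)*(-2 + X) (v(X) = (X - 2)*(X + 1) = (-2 + X)*(1 + X) = (1 + X)*(-2 + X))
p = -20 (p = -4 + (-4 - (-2 + (-2)² - 1*(-2)))*2 = -4 + (-4 - (-2 + 4 + 2))*2 = -4 + (-4 - 1*4)*2 = -4 + (-4 - 4)*2 = -4 - 8*2 = -4 - 16 = -20)
(574 + O(31, 6))*(10 - 5*p) = (574 + 31)*(10 - 5*(-20)) = 605*(10 + 100) = 605*110 = 66550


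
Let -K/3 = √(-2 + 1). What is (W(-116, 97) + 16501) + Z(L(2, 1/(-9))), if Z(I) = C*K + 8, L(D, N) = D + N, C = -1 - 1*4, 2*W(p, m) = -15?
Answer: 33003/2 + 15*I ≈ 16502.0 + 15.0*I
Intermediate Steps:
W(p, m) = -15/2 (W(p, m) = (½)*(-15) = -15/2)
C = -5 (C = -1 - 4 = -5)
K = -3*I (K = -3*√(-2 + 1) = -3*I ≈ -3.0*I)
Z(I) = 8 + 15*I (Z(I) = -(-15)*I + 8 = 15*I + 8 = 8 + 15*I)
(W(-116, 97) + 16501) + Z(L(2, 1/(-9))) = (-15/2 + 16501) + (8 + 15*I) = 32987/2 + (8 + 15*I) = 33003/2 + 15*I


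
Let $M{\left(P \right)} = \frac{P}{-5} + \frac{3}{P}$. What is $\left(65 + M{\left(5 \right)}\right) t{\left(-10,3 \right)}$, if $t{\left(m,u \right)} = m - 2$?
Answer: $- \frac{3876}{5} \approx -775.2$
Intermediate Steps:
$t{\left(m,u \right)} = -2 + m$
$M{\left(P \right)} = \frac{3}{P} - \frac{P}{5}$ ($M{\left(P \right)} = P \left(- \frac{1}{5}\right) + \frac{3}{P} = - \frac{P}{5} + \frac{3}{P} = \frac{3}{P} - \frac{P}{5}$)
$\left(65 + M{\left(5 \right)}\right) t{\left(-10,3 \right)} = \left(65 + \left(\frac{3}{5} - 1\right)\right) \left(-2 - 10\right) = \left(65 + \left(3 \cdot \frac{1}{5} - 1\right)\right) \left(-12\right) = \left(65 + \left(\frac{3}{5} - 1\right)\right) \left(-12\right) = \left(65 - \frac{2}{5}\right) \left(-12\right) = \frac{323}{5} \left(-12\right) = - \frac{3876}{5}$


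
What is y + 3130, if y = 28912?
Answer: 32042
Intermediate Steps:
y + 3130 = 28912 + 3130 = 32042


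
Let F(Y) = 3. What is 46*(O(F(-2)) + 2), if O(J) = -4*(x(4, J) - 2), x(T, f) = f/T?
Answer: 322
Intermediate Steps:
O(J) = 8 - J (O(J) = -4*(J/4 - 2) = -4*(-2 + J/4) = 8 - J)
46*(O(F(-2)) + 2) = 46*((8 - 1*3) + 2) = 46*((8 - 3) + 2) = 46*(5 + 2) = 46*7 = 322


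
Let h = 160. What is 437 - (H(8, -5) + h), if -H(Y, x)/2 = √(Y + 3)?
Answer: 277 + 2*√11 ≈ 283.63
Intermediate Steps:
H(Y, x) = -2*√(3 + Y) (H(Y, x) = -2*√(Y + 3) = -2*√(3 + Y))
437 - (H(8, -5) + h) = 437 - (-2*√(3 + 8) + 160) = 437 - (-2*√11 + 160) = 437 - (160 - 2*√11) = 437 + (-160 + 2*√11) = 277 + 2*√11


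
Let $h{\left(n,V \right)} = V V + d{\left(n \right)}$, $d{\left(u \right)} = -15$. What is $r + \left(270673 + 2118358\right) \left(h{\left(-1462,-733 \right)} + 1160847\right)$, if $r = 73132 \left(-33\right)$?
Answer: $4056861297395$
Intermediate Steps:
$r = -2413356$
$h{\left(n,V \right)} = -15 + V^{2}$ ($h{\left(n,V \right)} = V V - 15 = V^{2} - 15 = -15 + V^{2}$)
$r + \left(270673 + 2118358\right) \left(h{\left(-1462,-733 \right)} + 1160847\right) = -2413356 + \left(270673 + 2118358\right) \left(\left(-15 + \left(-733\right)^{2}\right) + 1160847\right) = -2413356 + 2389031 \left(\left(-15 + 537289\right) + 1160847\right) = -2413356 + 2389031 \left(537274 + 1160847\right) = -2413356 + 2389031 \cdot 1698121 = -2413356 + 4056863710751 = 4056861297395$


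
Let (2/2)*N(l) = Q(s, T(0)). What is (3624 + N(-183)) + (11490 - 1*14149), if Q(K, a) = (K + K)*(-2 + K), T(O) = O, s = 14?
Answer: 1301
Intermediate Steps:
Q(K, a) = 2*K*(-2 + K) (Q(K, a) = (2*K)*(-2 + K) = 2*K*(-2 + K))
N(l) = 336 (N(l) = 2*14*(-2 + 14) = 2*14*12 = 336)
(3624 + N(-183)) + (11490 - 1*14149) = (3624 + 336) + (11490 - 1*14149) = 3960 + (11490 - 14149) = 3960 - 2659 = 1301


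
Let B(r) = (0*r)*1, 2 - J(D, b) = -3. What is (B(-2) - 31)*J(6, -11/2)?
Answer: -155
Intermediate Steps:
J(D, b) = 5 (J(D, b) = 2 - 1*(-3) = 2 + 3 = 5)
B(r) = 0 (B(r) = 0*1 = 0)
(B(-2) - 31)*J(6, -11/2) = (0 - 31)*5 = -31*5 = -155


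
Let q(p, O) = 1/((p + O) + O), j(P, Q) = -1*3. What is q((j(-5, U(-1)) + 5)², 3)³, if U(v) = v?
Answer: 1/1000 ≈ 0.0010000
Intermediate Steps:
j(P, Q) = -3
q(p, O) = 1/(p + 2*O) (q(p, O) = 1/((O + p) + O) = 1/(p + 2*O))
q((j(-5, U(-1)) + 5)², 3)³ = (1/((-3 + 5)² + 2*3))³ = (1/(2² + 6))³ = (1/(4 + 6))³ = (1/10)³ = (⅒)³ = 1/1000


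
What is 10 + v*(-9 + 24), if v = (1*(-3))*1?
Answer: -35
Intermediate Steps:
v = -3 (v = -3*1 = -3)
10 + v*(-9 + 24) = 10 - 3*(-9 + 24) = 10 - 3*15 = 10 - 45 = -35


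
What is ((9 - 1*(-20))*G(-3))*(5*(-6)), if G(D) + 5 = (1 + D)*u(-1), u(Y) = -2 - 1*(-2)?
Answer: 4350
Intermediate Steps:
u(Y) = 0 (u(Y) = -2 + 2 = 0)
G(D) = -5 (G(D) = -5 + (1 + D)*0 = -5 + 0 = -5)
((9 - 1*(-20))*G(-3))*(5*(-6)) = ((9 - 1*(-20))*(-5))*(5*(-6)) = ((9 + 20)*(-5))*(-30) = (29*(-5))*(-30) = -145*(-30) = 4350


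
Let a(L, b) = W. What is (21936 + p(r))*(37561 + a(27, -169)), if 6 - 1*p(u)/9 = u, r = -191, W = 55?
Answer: 891837744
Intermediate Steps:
a(L, b) = 55
p(u) = 54 - 9*u
(21936 + p(r))*(37561 + a(27, -169)) = (21936 + (54 - 9*(-191)))*(37561 + 55) = (21936 + (54 + 1719))*37616 = (21936 + 1773)*37616 = 23709*37616 = 891837744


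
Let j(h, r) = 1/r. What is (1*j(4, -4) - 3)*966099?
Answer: -12559287/4 ≈ -3.1398e+6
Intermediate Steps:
(1*j(4, -4) - 3)*966099 = (1/(-4) - 3)*966099 = (1*(-¼) - 3)*966099 = (-¼ - 3)*966099 = -13/4*966099 = -12559287/4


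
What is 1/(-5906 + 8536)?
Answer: 1/2630 ≈ 0.00038023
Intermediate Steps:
1/(-5906 + 8536) = 1/2630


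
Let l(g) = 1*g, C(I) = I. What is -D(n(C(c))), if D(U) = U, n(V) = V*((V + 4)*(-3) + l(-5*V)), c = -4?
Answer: 80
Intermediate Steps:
l(g) = g
n(V) = V*(-12 - 8*V) (n(V) = V*((V + 4)*(-3) - 5*V) = V*((4 + V)*(-3) - 5*V) = V*((-12 - 3*V) - 5*V) = V*(-12 - 8*V))
-D(n(C(c))) = -(-4)*(-4)*(3 + 2*(-4)) = -(-4)*(-4)*(3 - 8) = -(-4)*(-4)*(-5) = -1*(-80) = 80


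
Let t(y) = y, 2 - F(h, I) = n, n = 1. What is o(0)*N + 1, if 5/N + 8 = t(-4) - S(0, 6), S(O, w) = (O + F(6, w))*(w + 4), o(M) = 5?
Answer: -3/22 ≈ -0.13636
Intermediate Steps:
F(h, I) = 1 (F(h, I) = 2 - 1*1 = 2 - 1 = 1)
S(O, w) = (1 + O)*(4 + w) (S(O, w) = (O + 1)*(w + 4) = (1 + O)*(4 + w))
N = -5/22 (N = 5/(-8 + (-4 - (4 + 6 + 4*0 + 0*6))) = 5/(-8 + (-4 - (4 + 6 + 0 + 0))) = 5/(-8 + (-4 - 1*10)) = 5/(-8 + (-4 - 10)) = 5/(-8 - 14) = 5/(-22) = 5*(-1/22) = -5/22 ≈ -0.22727)
o(0)*N + 1 = 5*(-5/22) + 1 = -25/22 + 1 = -3/22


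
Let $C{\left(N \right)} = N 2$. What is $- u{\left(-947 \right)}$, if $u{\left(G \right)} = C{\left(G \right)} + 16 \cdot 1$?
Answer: $1878$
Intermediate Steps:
$C{\left(N \right)} = 2 N$
$u{\left(G \right)} = 16 + 2 G$ ($u{\left(G \right)} = 2 G + 16 \cdot 1 = 2 G + 16 = 16 + 2 G$)
$- u{\left(-947 \right)} = - (16 + 2 \left(-947\right)) = - (16 - 1894) = \left(-1\right) \left(-1878\right) = 1878$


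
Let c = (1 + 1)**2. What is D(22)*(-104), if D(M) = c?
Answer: -416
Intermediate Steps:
c = 4 (c = 2**2 = 4)
D(M) = 4
D(22)*(-104) = 4*(-104) = -416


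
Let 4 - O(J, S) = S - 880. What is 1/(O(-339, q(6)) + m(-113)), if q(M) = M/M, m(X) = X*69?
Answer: -1/6914 ≈ -0.00014463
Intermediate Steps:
m(X) = 69*X
q(M) = 1
O(J, S) = 884 - S (O(J, S) = 4 - (S - 880) = 4 - (-880 + S) = 4 + (880 - S) = 884 - S)
1/(O(-339, q(6)) + m(-113)) = 1/((884 - 1*1) + 69*(-113)) = 1/((884 - 1) - 7797) = 1/(883 - 7797) = 1/(-6914) = -1/6914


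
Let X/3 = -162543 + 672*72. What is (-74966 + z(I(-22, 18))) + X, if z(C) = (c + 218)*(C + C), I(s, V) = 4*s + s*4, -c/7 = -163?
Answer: -895811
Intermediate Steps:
c = 1141 (c = -7*(-163) = 1141)
I(s, V) = 8*s (I(s, V) = 4*s + 4*s = 8*s)
z(C) = 2718*C (z(C) = (1141 + 218)*(C + C) = 1359*(2*C) = 2718*C)
X = -342477 (X = 3*(-162543 + 672*72) = 3*(-162543 + 48384) = 3*(-114159) = -342477)
(-74966 + z(I(-22, 18))) + X = (-74966 + 2718*(8*(-22))) - 342477 = (-74966 + 2718*(-176)) - 342477 = (-74966 - 478368) - 342477 = -553334 - 342477 = -895811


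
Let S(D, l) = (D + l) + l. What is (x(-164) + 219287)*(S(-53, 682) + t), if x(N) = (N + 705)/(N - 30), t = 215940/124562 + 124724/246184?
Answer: 3510579756308684139/12190662404 ≈ 2.8797e+8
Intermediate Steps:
S(D, l) = D + 2*l
t = 140772221/62838466 (t = 215940*(1/124562) + 124724*(1/246184) = 1770/1021 + 31181/61546 = 140772221/62838466 ≈ 2.2402)
x(N) = (705 + N)/(-30 + N)
(x(-164) + 219287)*(S(-53, 682) + t) = ((705 - 164)/(-30 - 164) + 219287)*((-53 + 2*682) + 140772221/62838466) = (541/(-194) + 219287)*((-53 + 1364) + 140772221/62838466) = (-1/194*541 + 219287)*(1311 + 140772221/62838466) = (-541/194 + 219287)*(82522001147/62838466) = (42541137/194)*(82522001147/62838466) = 3510579756308684139/12190662404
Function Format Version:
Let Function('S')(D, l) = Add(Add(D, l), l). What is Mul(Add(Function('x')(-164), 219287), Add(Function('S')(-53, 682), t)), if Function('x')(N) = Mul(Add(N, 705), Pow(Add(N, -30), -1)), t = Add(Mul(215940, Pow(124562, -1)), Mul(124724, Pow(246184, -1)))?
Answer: Rational(3510579756308684139, 12190662404) ≈ 2.8797e+8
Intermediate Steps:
Function('S')(D, l) = Add(D, Mul(2, l))
t = Rational(140772221, 62838466) (t = Add(Mul(215940, Rational(1, 124562)), Mul(124724, Rational(1, 246184))) = Add(Rational(1770, 1021), Rational(31181, 61546)) = Rational(140772221, 62838466) ≈ 2.2402)
Function('x')(N) = Mul(Pow(Add(-30, N), -1), Add(705, N)) (Function('x')(N) = Mul(Add(705, N), Pow(Add(-30, N), -1)) = Mul(Pow(Add(-30, N), -1), Add(705, N)))
Mul(Add(Function('x')(-164), 219287), Add(Function('S')(-53, 682), t)) = Mul(Add(Mul(Pow(Add(-30, -164), -1), Add(705, -164)), 219287), Add(Add(-53, Mul(2, 682)), Rational(140772221, 62838466))) = Mul(Add(Mul(Pow(-194, -1), 541), 219287), Add(Add(-53, 1364), Rational(140772221, 62838466))) = Mul(Add(Mul(Rational(-1, 194), 541), 219287), Add(1311, Rational(140772221, 62838466))) = Mul(Add(Rational(-541, 194), 219287), Rational(82522001147, 62838466)) = Mul(Rational(42541137, 194), Rational(82522001147, 62838466)) = Rational(3510579756308684139, 12190662404)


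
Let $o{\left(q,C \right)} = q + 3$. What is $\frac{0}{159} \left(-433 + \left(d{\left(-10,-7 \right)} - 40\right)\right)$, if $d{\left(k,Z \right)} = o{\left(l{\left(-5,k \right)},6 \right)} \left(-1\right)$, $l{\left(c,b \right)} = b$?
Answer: $0$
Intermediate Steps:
$o{\left(q,C \right)} = 3 + q$
$d{\left(k,Z \right)} = -3 - k$ ($d{\left(k,Z \right)} = \left(3 + k\right) \left(-1\right) = -3 - k$)
$\frac{0}{159} \left(-433 + \left(d{\left(-10,-7 \right)} - 40\right)\right) = \frac{0}{159} \left(-433 - 33\right) = 0 \cdot \frac{1}{159} \left(-433 + \left(\left(-3 + 10\right) - 40\right)\right) = 0 \left(-433 + \left(7 - 40\right)\right) = 0 \left(-433 - 33\right) = 0 \left(-466\right) = 0$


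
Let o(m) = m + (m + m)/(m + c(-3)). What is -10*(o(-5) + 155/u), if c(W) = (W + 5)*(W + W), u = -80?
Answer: 8635/136 ≈ 63.493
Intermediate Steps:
c(W) = 2*W*(5 + W) (c(W) = (5 + W)*(2*W) = 2*W*(5 + W))
o(m) = m + 2*m/(-12 + m) (o(m) = m + (m + m)/(m + 2*(-3)*(5 - 3)) = m + (2*m)/(m + 2*(-3)*2) = m + (2*m)/(m - 12) = m + (2*m)/(-12 + m) = m + 2*m/(-12 + m))
-10*(o(-5) + 155/u) = -10*(-5*(-10 - 5)/(-12 - 5) + 155/(-80)) = -10*(-5*(-15)/(-17) + 155*(-1/80)) = -10*(-5*(-1/17)*(-15) - 31/16) = -10*(-75/17 - 31/16) = -10*(-1727/272) = 8635/136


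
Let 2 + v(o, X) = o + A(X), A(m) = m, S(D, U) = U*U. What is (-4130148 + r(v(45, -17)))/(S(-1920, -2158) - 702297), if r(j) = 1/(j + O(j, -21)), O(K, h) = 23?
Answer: -202377251/193778683 ≈ -1.0444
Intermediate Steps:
S(D, U) = U**2
v(o, X) = -2 + X + o (v(o, X) = -2 + (o + X) = -2 + (X + o) = -2 + X + o)
r(j) = 1/(23 + j) (r(j) = 1/(j + 23) = 1/(23 + j))
(-4130148 + r(v(45, -17)))/(S(-1920, -2158) - 702297) = (-4130148 + 1/(23 + (-2 - 17 + 45)))/((-2158)**2 - 702297) = (-4130148 + 1/(23 + 26))/(4656964 - 702297) = (-4130148 + 1/49)/3954667 = (-4130148 + 1/49)*(1/3954667) = -202377251/49*1/3954667 = -202377251/193778683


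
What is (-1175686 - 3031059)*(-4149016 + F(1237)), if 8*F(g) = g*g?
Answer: 133193787713455/8 ≈ 1.6649e+13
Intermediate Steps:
F(g) = g²/8 (F(g) = (g*g)/8 = g²/8)
(-1175686 - 3031059)*(-4149016 + F(1237)) = (-1175686 - 3031059)*(-4149016 + (⅛)*1237²) = -4206745*(-4149016 + (⅛)*1530169) = -4206745*(-4149016 + 1530169/8) = -4206745*(-31661959/8) = 133193787713455/8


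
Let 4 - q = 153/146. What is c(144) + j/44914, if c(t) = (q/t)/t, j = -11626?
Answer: -17588922761/67987579392 ≈ -0.25871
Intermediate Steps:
q = 431/146 (q = 4 - 153/146 = 431/146 ≈ 2.9521)
c(t) = 431/(146*t²) (c(t) = (431/(146*t))/t = 431/(146*t²))
c(144) + j/44914 = (431/146)/144² - 11626/44914 = (431/146)*(1/20736) - 11626*1/44914 = 431/3027456 - 5813/22457 = -17588922761/67987579392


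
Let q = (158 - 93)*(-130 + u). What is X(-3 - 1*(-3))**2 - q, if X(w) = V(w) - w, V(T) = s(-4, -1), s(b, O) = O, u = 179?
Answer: -3184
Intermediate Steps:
V(T) = -1
X(w) = -1 - w
q = 3185 (q = (158 - 93)*(-130 + 179) = 65*49 = 3185)
X(-3 - 1*(-3))**2 - q = (-1 - (-3 - 1*(-3)))**2 - 1*3185 = (-1 - (-3 + 3))**2 - 3185 = (-1 - 1*0)**2 - 3185 = (-1 + 0)**2 - 3185 = (-1)**2 - 3185 = 1 - 3185 = -3184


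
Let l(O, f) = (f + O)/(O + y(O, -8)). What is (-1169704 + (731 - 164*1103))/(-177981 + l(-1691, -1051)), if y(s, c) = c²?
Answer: 48805119/6434941 ≈ 7.5844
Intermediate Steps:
l(O, f) = (O + f)/(64 + O) (l(O, f) = (f + O)/(O + (-8)²) = (O + f)/(O + 64) = (O + f)/(64 + O))
(-1169704 + (731 - 164*1103))/(-177981 + l(-1691, -1051)) = (-1169704 + (731 - 164*1103))/(-177981 + (-1691 - 1051)/(64 - 1691)) = (-1169704 + (731 - 180892))/(-177981 - 2742/(-1627)) = (-1169704 - 180161)/(-177981 - 1/1627*(-2742)) = -1349865/(-177981 + 2742/1627) = -1349865/(-289572345/1627) = -1349865*(-1627/289572345) = 48805119/6434941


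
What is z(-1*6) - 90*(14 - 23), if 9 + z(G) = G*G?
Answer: 837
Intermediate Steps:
z(G) = -9 + G² (z(G) = -9 + G*G = -9 + G²)
z(-1*6) - 90*(14 - 23) = (-9 + (-1*6)²) - 90*(14 - 23) = (-9 + (-6)²) - 90*(-9) = (-9 + 36) + 810 = 27 + 810 = 837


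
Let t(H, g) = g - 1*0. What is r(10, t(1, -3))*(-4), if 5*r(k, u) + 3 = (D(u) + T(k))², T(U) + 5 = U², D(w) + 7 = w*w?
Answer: -37624/5 ≈ -7524.8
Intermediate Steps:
D(w) = -7 + w² (D(w) = -7 + w*w = -7 + w²)
T(U) = -5 + U²
t(H, g) = g (t(H, g) = g + 0 = g)
r(k, u) = -⅗ + (-12 + k² + u²)²/5 (r(k, u) = -⅗ + ((-7 + u²) + (-5 + k²))²/5 = -⅗ + (-12 + k² + u²)²/5)
r(10, t(1, -3))*(-4) = (-⅗ + (-12 + 10² + (-3)²)²/5)*(-4) = (-⅗ + (-12 + 100 + 9)²/5)*(-4) = (-⅗ + (⅕)*97²)*(-4) = (-⅗ + (⅕)*9409)*(-4) = (-⅗ + 9409/5)*(-4) = (9406/5)*(-4) = -37624/5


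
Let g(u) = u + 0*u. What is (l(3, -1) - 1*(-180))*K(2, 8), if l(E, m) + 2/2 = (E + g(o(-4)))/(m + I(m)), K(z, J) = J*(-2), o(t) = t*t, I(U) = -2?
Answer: -8288/3 ≈ -2762.7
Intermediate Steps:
o(t) = t²
K(z, J) = -2*J
g(u) = u (g(u) = u + 0 = u)
l(E, m) = -1 + (16 + E)/(-2 + m) (l(E, m) = -1 + (E + (-4)²)/(m - 2) = -1 + (E + 16)/(-2 + m) = -1 + (16 + E)/(-2 + m))
(l(3, -1) - 1*(-180))*K(2, 8) = ((18 + 3 - 1*(-1))/(-2 - 1) - 1*(-180))*(-2*8) = ((18 + 3 + 1)/(-3) + 180)*(-16) = (-⅓*22 + 180)*(-16) = (-22/3 + 180)*(-16) = (518/3)*(-16) = -8288/3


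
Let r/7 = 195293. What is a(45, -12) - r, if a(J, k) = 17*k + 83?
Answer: -1367172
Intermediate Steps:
a(J, k) = 83 + 17*k
r = 1367051 (r = 7*195293 = 1367051)
a(45, -12) - r = (83 + 17*(-12)) - 1*1367051 = (83 - 204) - 1367051 = -121 - 1367051 = -1367172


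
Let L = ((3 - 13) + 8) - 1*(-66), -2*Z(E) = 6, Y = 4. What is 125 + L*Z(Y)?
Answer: -67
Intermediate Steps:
Z(E) = -3 (Z(E) = -1/2*6 = -3)
L = 64 (L = (-10 + 8) + 66 = -2 + 66 = 64)
125 + L*Z(Y) = 125 + 64*(-3) = 125 - 192 = -67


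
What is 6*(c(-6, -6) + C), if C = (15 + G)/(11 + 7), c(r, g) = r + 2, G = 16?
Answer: -41/3 ≈ -13.667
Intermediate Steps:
c(r, g) = 2 + r
C = 31/18 (C = (15 + 16)/(11 + 7) = 31/18 ≈ 1.7222)
6*(c(-6, -6) + C) = 6*((2 - 6) + 31/18) = 6*(-4 + 31/18) = 6*(-41/18) = -41/3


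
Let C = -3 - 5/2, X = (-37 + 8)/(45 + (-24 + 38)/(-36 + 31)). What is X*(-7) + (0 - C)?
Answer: 4351/422 ≈ 10.310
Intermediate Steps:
X = -145/211 (X = -29/(45 + 14/(-5)) = -29/(45 + 14*(-⅕)) = -29/(45 - 14/5) = -29/211/5 = -29*5/211 = -145/211 ≈ -0.68720)
C = -11/2 (C = -3 + (½)*(-5) = -3 - 5/2 = -11/2 ≈ -5.5000)
X*(-7) + (0 - C) = -145/211*(-7) + (0 - 1*(-11/2)) = 1015/211 + (0 + 11/2) = 1015/211 + 11/2 = 4351/422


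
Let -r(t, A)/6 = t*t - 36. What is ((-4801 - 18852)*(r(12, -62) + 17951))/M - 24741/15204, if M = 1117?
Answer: -2074178721311/5660956 ≈ -3.6640e+5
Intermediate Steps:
r(t, A) = 216 - 6*t² (r(t, A) = -6*(t*t - 36) = -6*(t² - 36) = -6*(-36 + t²) = 216 - 6*t²)
((-4801 - 18852)*(r(12, -62) + 17951))/M - 24741/15204 = ((-4801 - 18852)*((216 - 6*12²) + 17951))/1117 - 24741/15204 = -23653*((216 - 6*144) + 17951)*(1/1117) - 24741*1/15204 = -23653*((216 - 864) + 17951)*(1/1117) - 8247/5068 = -23653*(-648 + 17951)*(1/1117) - 8247/5068 = -23653*17303*(1/1117) - 8247/5068 = -409267859*1/1117 - 8247/5068 = -409267859/1117 - 8247/5068 = -2074178721311/5660956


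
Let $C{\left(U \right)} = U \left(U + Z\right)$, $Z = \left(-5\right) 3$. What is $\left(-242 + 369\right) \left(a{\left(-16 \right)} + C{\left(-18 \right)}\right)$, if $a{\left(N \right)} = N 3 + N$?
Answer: $67310$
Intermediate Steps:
$a{\left(N \right)} = 4 N$ ($a{\left(N \right)} = 3 N + N = 4 N$)
$Z = -15$
$C{\left(U \right)} = U \left(-15 + U\right)$ ($C{\left(U \right)} = U \left(U - 15\right) = U \left(-15 + U\right)$)
$\left(-242 + 369\right) \left(a{\left(-16 \right)} + C{\left(-18 \right)}\right) = \left(-242 + 369\right) \left(4 \left(-16\right) - 18 \left(-15 - 18\right)\right) = 127 \left(-64 - -594\right) = 127 \left(-64 + 594\right) = 127 \cdot 530 = 67310$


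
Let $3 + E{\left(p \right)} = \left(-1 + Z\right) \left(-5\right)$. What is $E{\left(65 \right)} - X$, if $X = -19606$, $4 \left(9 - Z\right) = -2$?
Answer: $\frac{39121}{2} \approx 19561.0$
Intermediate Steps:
$Z = \frac{19}{2}$ ($Z = 9 - - \frac{1}{2} = 9 + \frac{1}{2} = \frac{19}{2} \approx 9.5$)
$E{\left(p \right)} = - \frac{91}{2}$ ($E{\left(p \right)} = -3 + \left(-1 + \frac{19}{2}\right) \left(-5\right) = -3 + \frac{17}{2} \left(-5\right) = -3 - \frac{85}{2} = - \frac{91}{2}$)
$E{\left(65 \right)} - X = - \frac{91}{2} - -19606 = - \frac{91}{2} + 19606 = \frac{39121}{2}$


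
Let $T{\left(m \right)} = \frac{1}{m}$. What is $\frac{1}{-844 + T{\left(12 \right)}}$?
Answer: $- \frac{12}{10127} \approx -0.001185$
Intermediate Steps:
$\frac{1}{-844 + T{\left(12 \right)}} = \frac{1}{-844 + \frac{1}{12}} = \frac{1}{- \frac{10127}{12}} = - \frac{12}{10127}$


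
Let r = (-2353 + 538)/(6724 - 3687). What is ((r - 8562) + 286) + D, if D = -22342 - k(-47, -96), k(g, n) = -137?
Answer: -92572612/3037 ≈ -30482.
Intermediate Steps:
D = -22205 (D = -22342 - 1*(-137) = -22342 + 137 = -22205)
r = -1815/3037 ≈ -0.59763
((r - 8562) + 286) + D = ((-1815/3037 - 8562) + 286) - 22205 = (-26004609/3037 + 286) - 22205 = -25136027/3037 - 22205 = -92572612/3037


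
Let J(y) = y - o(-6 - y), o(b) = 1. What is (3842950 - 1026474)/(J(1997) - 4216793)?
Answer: -2816476/4214797 ≈ -0.66823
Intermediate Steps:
J(y) = -1 + y (J(y) = y - 1*1 = y - 1 = -1 + y)
(3842950 - 1026474)/(J(1997) - 4216793) = (3842950 - 1026474)/((-1 + 1997) - 4216793) = 2816476/(1996 - 4216793) = 2816476/(-4214797) = 2816476*(-1/4214797) = -2816476/4214797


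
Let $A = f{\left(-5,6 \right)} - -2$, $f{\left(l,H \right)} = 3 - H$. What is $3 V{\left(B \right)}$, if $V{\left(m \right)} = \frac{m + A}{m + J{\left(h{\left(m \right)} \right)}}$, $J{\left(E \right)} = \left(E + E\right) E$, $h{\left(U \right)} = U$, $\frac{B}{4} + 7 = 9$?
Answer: $\frac{21}{136} \approx 0.15441$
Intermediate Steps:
$B = 8$ ($B = -28 + 4 \cdot 9 = -28 + 36 = 8$)
$J{\left(E \right)} = 2 E^{2}$ ($J{\left(E \right)} = 2 E E = 2 E^{2}$)
$A = -1$ ($A = \left(3 - 6\right) - -2 = \left(3 - 6\right) + 2 = -3 + 2 = -1$)
$V{\left(m \right)} = \frac{-1 + m}{m + 2 m^{2}}$ ($V{\left(m \right)} = \frac{m - 1}{m + 2 m^{2}} = \frac{-1 + m}{m + 2 m^{2}}$)
$3 V{\left(B \right)} = 3 \frac{-1 + 8}{8 \left(1 + 2 \cdot 8\right)} = 3 \cdot \frac{1}{8} \frac{1}{1 + 16} \cdot 7 = 3 \cdot \frac{1}{8} \cdot \frac{1}{17} \cdot 7 = 3 \cdot \frac{7}{136} = \frac{21}{136}$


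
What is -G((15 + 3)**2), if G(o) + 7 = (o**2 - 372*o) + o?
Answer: 15235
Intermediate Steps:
G(o) = -7 + o**2 - 371*o (G(o) = -7 + ((o**2 - 372*o) + o) = -7 + (o**2 - 371*o) = -7 + o**2 - 371*o)
-G((15 + 3)**2) = -(-7 + ((15 + 3)**2)**2 - 371*(15 + 3)**2) = -(-7 + (18**2)**2 - 371*18**2) = -(-7 + 324**2 - 371*324) = -(-7 + 104976 - 120204) = -1*(-15235) = 15235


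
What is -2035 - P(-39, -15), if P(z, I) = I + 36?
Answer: -2056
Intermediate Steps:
P(z, I) = 36 + I
-2035 - P(-39, -15) = -2035 - (36 - 15) = -2035 - 1*21 = -2035 - 21 = -2056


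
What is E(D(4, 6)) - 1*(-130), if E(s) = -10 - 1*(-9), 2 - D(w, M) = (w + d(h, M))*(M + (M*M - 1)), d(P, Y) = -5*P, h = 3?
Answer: 129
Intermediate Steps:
D(w, M) = 2 - (-15 + w)*(-1 + M + M**2) (D(w, M) = 2 - (w - 5*3)*(M + (M*M - 1)) = 2 - (w - 15)*(M + (M**2 - 1)) = 2 - (-15 + w)*(M + (-1 + M**2)) = 2 - (-15 + w)*(-1 + M + M**2))
E(s) = -1 (E(s) = -10 + 9 = -1)
E(D(4, 6)) - 1*(-130) = -1 - 1*(-130) = -1 + 130 = 129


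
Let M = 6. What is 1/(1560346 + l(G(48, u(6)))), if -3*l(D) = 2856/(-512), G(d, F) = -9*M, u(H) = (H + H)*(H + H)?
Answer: 64/99862263 ≈ 6.4088e-7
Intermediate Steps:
u(H) = 4*H² (u(H) = (2*H)*(2*H) = 4*H²)
G(d, F) = -54 (G(d, F) = -9*6 = -54)
l(D) = 119/64 (l(D) = -952/(-512) = -952*(-1)/512 = -⅓*(-357/64) = 119/64)
1/(1560346 + l(G(48, u(6)))) = 1/(1560346 + 119/64) = 1/(99862263/64) = 64/99862263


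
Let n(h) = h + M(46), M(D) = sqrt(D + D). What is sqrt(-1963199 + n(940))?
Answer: sqrt(-1962259 + 2*sqrt(23)) ≈ 1400.8*I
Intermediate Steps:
M(D) = sqrt(2)*sqrt(D) (M(D) = sqrt(2*D) = sqrt(2)*sqrt(D))
n(h) = h + 2*sqrt(23) (n(h) = h + sqrt(2)*sqrt(46) = h + 2*sqrt(23))
sqrt(-1963199 + n(940)) = sqrt(-1963199 + (940 + 2*sqrt(23))) = sqrt(-1962259 + 2*sqrt(23))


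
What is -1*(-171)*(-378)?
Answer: -64638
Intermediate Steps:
-1*(-171)*(-378) = 171*(-378) = -64638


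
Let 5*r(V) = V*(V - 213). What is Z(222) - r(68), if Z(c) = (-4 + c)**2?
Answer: 49496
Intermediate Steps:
r(V) = V*(-213 + V)/5 (r(V) = (V*(V - 213))/5 = (V*(-213 + V))/5 = V*(-213 + V)/5)
Z(222) - r(68) = (-4 + 222)**2 - 68*(-213 + 68)/5 = 218**2 - 68*(-145)/5 = 47524 - 1*(-1972) = 47524 + 1972 = 49496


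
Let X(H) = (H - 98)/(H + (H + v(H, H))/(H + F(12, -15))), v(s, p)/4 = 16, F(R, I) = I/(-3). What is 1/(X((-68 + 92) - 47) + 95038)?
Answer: 455/43244468 ≈ 1.0522e-5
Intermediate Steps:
F(R, I) = -I/3 (F(R, I) = I*(-1/3) = -I/3)
v(s, p) = 64 (v(s, p) = 4*16 = 64)
X(H) = (-98 + H)/(H + (64 + H)/(5 + H)) (X(H) = (H - 98)/(H + (H + 64)/(H - 1/3*(-15))) = (-98 + H)/(H + (64 + H)/(H + 5)) = (-98 + H)/(H + (64 + H)/(5 + H)))
1/(X((-68 + 92) - 47) + 95038) = 1/((-490 + ((-68 + 92) - 47)**2 - 93*((-68 + 92) - 47))/(64 + ((-68 + 92) - 47)**2 + 6*((-68 + 92) - 47)) + 95038) = 1/((-490 + (24 - 47)**2 - 93*(24 - 47))/(64 + (24 - 47)**2 + 6*(24 - 47)) + 95038) = 1/((-490 + (-23)**2 - 93*(-23))/(64 + (-23)**2 + 6*(-23)) + 95038) = 1/((-490 + 529 + 2139)/(64 + 529 - 138) + 95038) = 1/(2178/455 + 95038) = 1/(43244468/455) = 455/43244468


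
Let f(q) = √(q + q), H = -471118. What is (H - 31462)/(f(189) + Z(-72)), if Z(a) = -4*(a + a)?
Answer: -16082560/18411 + 251290*√42/55233 ≈ -844.04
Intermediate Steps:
Z(a) = -8*a
f(q) = √2*√q (f(q) = √(2*q) = √2*√q)
(H - 31462)/(f(189) + Z(-72)) = (-471118 - 31462)/(√2*√189 - 8*(-72)) = -502580/(√2*(3*√21) + 576) = -502580/(3*√42 + 576) = -502580/(576 + 3*√42)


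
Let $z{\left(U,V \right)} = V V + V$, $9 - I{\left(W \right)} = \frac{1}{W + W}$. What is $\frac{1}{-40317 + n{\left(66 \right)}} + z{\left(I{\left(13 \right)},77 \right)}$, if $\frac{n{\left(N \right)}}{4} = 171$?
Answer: $\frac{238035797}{39633} \approx 6006.0$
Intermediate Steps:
$I{\left(W \right)} = 9 - \frac{1}{2 W}$ ($I{\left(W \right)} = 9 - \frac{1}{W + W} = 9 - \frac{1}{2 W}$)
$n{\left(N \right)} = 684$ ($n{\left(N \right)} = 4 \cdot 171 = 684$)
$z{\left(U,V \right)} = V + V^{2}$ ($z{\left(U,V \right)} = V^{2} + V = V + V^{2}$)
$\frac{1}{-40317 + n{\left(66 \right)}} + z{\left(I{\left(13 \right)},77 \right)} = \frac{1}{-40317 + 684} + 77 \left(1 + 77\right) = \frac{1}{-39633} + 77 \cdot 78 = - \frac{1}{39633} + 6006 = \frac{238035797}{39633}$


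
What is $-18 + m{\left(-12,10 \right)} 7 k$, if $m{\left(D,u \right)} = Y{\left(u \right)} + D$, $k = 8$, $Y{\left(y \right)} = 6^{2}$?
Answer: $1326$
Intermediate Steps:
$Y{\left(y \right)} = 36$
$m{\left(D,u \right)} = 36 + D$
$-18 + m{\left(-12,10 \right)} 7 k = -18 + \left(36 - 12\right) 7 \cdot 8 = -18 + 24 \cdot 56 = -18 + 1344 = 1326$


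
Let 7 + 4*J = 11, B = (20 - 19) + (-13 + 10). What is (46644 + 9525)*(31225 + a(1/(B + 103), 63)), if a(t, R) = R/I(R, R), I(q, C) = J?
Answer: 1757415672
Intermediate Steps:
B = -2 (B = 1 - 3 = -2)
J = 1 (J = -7/4 + (¼)*11 = -7/4 + 11/4 = 1)
I(q, C) = 1
a(t, R) = R (a(t, R) = R/1 = R*1 = R)
(46644 + 9525)*(31225 + a(1/(B + 103), 63)) = (46644 + 9525)*(31225 + 63) = 56169*31288 = 1757415672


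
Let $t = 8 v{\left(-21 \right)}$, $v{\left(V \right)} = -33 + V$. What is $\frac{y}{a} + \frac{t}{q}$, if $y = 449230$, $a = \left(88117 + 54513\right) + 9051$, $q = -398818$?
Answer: $\frac{89613268166}{30246556529} \approx 2.9628$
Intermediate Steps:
$t = -432$ ($t = 8 \left(-33 - 21\right) = 8 \left(-54\right) = -432$)
$a = 151681$ ($a = 142630 + 9051 = 151681$)
$\frac{y}{a} + \frac{t}{q} = \frac{449230}{151681} - \frac{432}{-398818} = 449230 \cdot \frac{1}{151681} - - \frac{216}{199409} = \frac{449230}{151681} + \frac{216}{199409} = \frac{89613268166}{30246556529}$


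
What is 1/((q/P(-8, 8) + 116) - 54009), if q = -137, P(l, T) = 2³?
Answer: -8/431281 ≈ -1.8549e-5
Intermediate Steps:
P(l, T) = 8
1/((q/P(-8, 8) + 116) - 54009) = 1/((-137/8 + 116) - 54009) = 1/(791/8 - 54009) = 1/(-431281/8) = -8/431281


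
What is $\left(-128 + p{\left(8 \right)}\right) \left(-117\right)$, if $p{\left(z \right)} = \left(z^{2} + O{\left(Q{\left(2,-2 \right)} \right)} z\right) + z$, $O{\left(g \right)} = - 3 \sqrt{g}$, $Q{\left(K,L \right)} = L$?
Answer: $6552 + 2808 i \sqrt{2} \approx 6552.0 + 3971.1 i$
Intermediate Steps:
$p{\left(z \right)} = z + z^{2} - 3 i z \sqrt{2}$ ($p{\left(z \right)} = \left(z^{2} + - 3 \sqrt{-2} z\right) + z = \left(z^{2} + - 3 i \sqrt{2} z\right) + z = \left(z^{2} - 3 i z \sqrt{2}\right) + z = z + z^{2} - 3 i z \sqrt{2}$)
$\left(-128 + p{\left(8 \right)}\right) \left(-117\right) = \left(-128 + 8 \left(1 + 8 - 3 i \sqrt{2}\right)\right) \left(-117\right) = \left(-128 + 8 \left(9 - 3 i \sqrt{2}\right)\right) \left(-117\right) = \left(-128 + \left(72 - 24 i \sqrt{2}\right)\right) \left(-117\right) = \left(-56 - 24 i \sqrt{2}\right) \left(-117\right) = 6552 + 2808 i \sqrt{2}$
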